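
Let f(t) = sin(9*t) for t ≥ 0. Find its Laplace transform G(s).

G(s) = 9/(s^2 + 81)

L{sin(9t)} = 9/(s^2 + 81).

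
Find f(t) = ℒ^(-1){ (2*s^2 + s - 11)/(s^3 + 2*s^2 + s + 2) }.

f(t) = -5*sin(t) + 3*cos(t) - exp(-2*t)

Factor the denominator: s^3 + 2*s^2 + s + 2 = (s + 2)*(s^2 + 1).
Partial fraction decomposition gives [-1/(s + 2)] + [3*s/(s^2 + 1)] + [-5/(s^2 + 1)].
Invert each term: -1/(s + 2) ↔ -e^(-2t); 3·s/(s^2 + 1) ↔ 3cos(t); -5·1/(s^2 + 1) ↔ -5sin(t).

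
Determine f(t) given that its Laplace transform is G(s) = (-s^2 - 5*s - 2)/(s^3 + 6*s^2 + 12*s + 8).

f(t) = 2*t^2*exp(-2*t) - t*exp(-2*t) - exp(-2*t)

Factor the denominator: s^3 + 6*s^2 + 12*s + 8 = (s + 2)^3.
Partial fraction decomposition gives [-1/(s + 2)] + [-1/(s + 2)^2] + [4/(s + 2)^3].
Invert each term: -1/(s + 2) ↔ -e^(-2t); -1/(s + 2)^2 ↔ -t·e^(-2t); 4/(s + 2)^3 ↔ (2)t^2·e^(-2t).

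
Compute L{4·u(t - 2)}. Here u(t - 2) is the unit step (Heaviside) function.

4*exp(-2*s)/s

By the second shifting theorem, L{u(t - c)·g(t - c)} = e^(-cs)·G(s) with c = 2 and G(s) = L{g(t)}.
L{4} = 4/s.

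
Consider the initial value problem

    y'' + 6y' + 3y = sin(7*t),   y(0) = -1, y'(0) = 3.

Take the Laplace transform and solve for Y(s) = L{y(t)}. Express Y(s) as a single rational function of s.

Laplace-transform each side.
With L{y''} = s^2 Y - s·y(0) - y'(0) and L{y'} = sY - y(0), with y(0) = -1, y'(0) = 3: the LHS transforms to (s^2 + 6*s + 3)Y - (-s - 3).
The right side is L{sin(7*t)} = 7/(s^2 + 49).
So (s^2 + 6*s + 3)Y = 7/(s^2 + 49) + (-s - 3).
Solve for Y(s) and write it as one ratio of polynomials.

Y(s) = (-s^3 - 3*s^2 - 49*s - 140)/(s^4 + 6*s^3 + 52*s^2 + 294*s + 147)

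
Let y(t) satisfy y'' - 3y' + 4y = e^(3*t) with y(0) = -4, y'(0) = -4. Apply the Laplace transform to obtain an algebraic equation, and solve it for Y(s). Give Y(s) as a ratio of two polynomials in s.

Transform both sides with L{·}.
With L{y''} = s^2 Y - s·y(0) - y'(0) and L{y'} = sY - y(0), with y(0) = -4, y'(0) = -4: the LHS transforms to (s^2 - 3*s + 4)Y - (-4*s + 8).
The right side is L{e^(3*t)} = 1/(s - 3).
So (s^2 - 3*s + 4)Y = 1/(s - 3) + (-4*s + 8).
Isolate Y and clear denominators.

Y(s) = (-4*s^2 + 20*s - 23)/(s^3 - 6*s^2 + 13*s - 12)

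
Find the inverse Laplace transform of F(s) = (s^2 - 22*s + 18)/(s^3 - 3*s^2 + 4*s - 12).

Factor the denominator: s^3 - 3*s^2 + 4*s - 12 = (s - 3)*(s^2 + 4).
Partial fraction decomposition gives [-3/(s - 3)] + [4*s/(s^2 + 4)] + [-10/(s^2 + 4)].
Invert each term: -3/(s - 3) ↔ -3e^(3t); 4·s/(s^2 + 4) ↔ 4cos(2t); -5·2/(s^2 + 4) ↔ -5sin(2t).

-3*exp(3*t) - 5*sin(2*t) + 4*cos(2*t)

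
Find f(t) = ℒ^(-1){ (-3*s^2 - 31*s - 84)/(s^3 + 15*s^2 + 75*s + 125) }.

f(t) = -2*t^2*exp(-5*t) - t*exp(-5*t) - 3*exp(-5*t)

Factor the denominator: s^3 + 15*s^2 + 75*s + 125 = (s + 5)^3.
Partial fraction decomposition gives [-3/(s + 5)] + [-1/(s + 5)^2] + [-4/(s + 5)^3].
Invert each term: -3/(s + 5) ↔ -3e^(-5t); -1/(s + 5)^2 ↔ -t·e^(-5t); -4/(s + 5)^3 ↔ (-2)t^2·e^(-5t).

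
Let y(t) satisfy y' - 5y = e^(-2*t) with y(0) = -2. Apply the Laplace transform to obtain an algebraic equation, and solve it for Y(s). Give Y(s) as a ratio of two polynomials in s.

Laplace-transform each side.
Using L{y'} = sY - y(0) = sY - (-2), the left side becomes (s - 5)Y - (-2).
The right side is L{e^(-2*t)} = 1/(s + 2).
So (s - 5)Y = 1/(s + 2) + (-2).
Isolate Y and clear denominators.

Y(s) = (-2*s - 3)/(s^2 - 3*s - 10)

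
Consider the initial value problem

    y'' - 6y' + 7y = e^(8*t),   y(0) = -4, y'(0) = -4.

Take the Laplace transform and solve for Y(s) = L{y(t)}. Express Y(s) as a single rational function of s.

Take the Laplace transform of both sides.
With L{y''} = s^2 Y - s·y(0) - y'(0) and L{y'} = sY - y(0), with y(0) = -4, y'(0) = -4: the LHS transforms to (s^2 - 6*s + 7)Y - (-4*s + 20).
The right side is L{e^(8*t)} = 1/(s - 8).
So (s^2 - 6*s + 7)Y = 1/(s - 8) + (-4*s + 20).
Solve for Y(s) and write it as one ratio of polynomials.

Y(s) = (-4*s^2 + 52*s - 159)/(s^3 - 14*s^2 + 55*s - 56)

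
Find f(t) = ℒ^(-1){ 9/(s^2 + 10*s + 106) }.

f(t) = exp(-5*t)*sin(9*t)

Rewrite the denominator: s^2 + 10*s + 106 = (s + 5)^2 + 81.
The form in (s + 5) signals a first-shifting-theorem factor e^(-5t).
Since L{sin(9t)} = 9/(s^2 + 81), the inverse is e^(-5*t)*sin(9*t).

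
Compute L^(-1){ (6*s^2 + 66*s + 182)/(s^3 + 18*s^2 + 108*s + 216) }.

t^2*exp(-6*t) - 6*t*exp(-6*t) + 6*exp(-6*t)

Factor the denominator: s^3 + 18*s^2 + 108*s + 216 = (s + 6)^3.
Partial fraction decomposition gives [6/(s + 6)] + [-6/(s + 6)^2] + [2/(s + 6)^3].
Invert each term: 6/(s + 6) ↔ 6e^(-6t); -6/(s + 6)^2 ↔ -6t·e^(-6t); 2/(s + 6)^3 ↔ (1)t^2·e^(-6t).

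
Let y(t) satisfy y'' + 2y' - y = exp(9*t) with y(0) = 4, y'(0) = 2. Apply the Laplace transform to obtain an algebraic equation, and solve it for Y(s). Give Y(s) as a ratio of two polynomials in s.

Laplace-transform each side.
With L{y''} = s^2 Y - s·y(0) - y'(0) and L{y'} = sY - y(0), with y(0) = 4, y'(0) = 2: the LHS transforms to (s^2 + 2*s - 1)Y - (4*s + 10).
The right side is L{exp(9*t)} = 1/(s - 9).
So (s^2 + 2*s - 1)Y = 1/(s - 9) + (4*s + 10).
Solve for Y(s) and write it as one ratio of polynomials.

Y(s) = (4*s^2 - 26*s - 89)/(s^3 - 7*s^2 - 19*s + 9)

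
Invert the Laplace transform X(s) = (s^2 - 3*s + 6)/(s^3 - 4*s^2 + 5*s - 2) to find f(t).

Factor the denominator: s^3 - 4*s^2 + 5*s - 2 = (s - 2)*(s - 1)^2.
Partial fraction decomposition gives [-3/(s - 1)] + [-4/(s - 1)^2] + [4/(s - 2)].
Invert each term: -3/(s - 1) ↔ -3e^(t); -4/(s - 1)^2 ↔ -4t·e^(t); 4/(s - 2) ↔ 4e^(2t).

f(t) = -4*t*exp(t) + 4*exp(2*t) - 3*exp(t)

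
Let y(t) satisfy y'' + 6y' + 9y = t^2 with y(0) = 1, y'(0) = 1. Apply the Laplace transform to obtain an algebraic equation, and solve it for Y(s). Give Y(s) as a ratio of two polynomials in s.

Y(s) = (s^4 + 7*s^3 + 2)/(s^5 + 6*s^4 + 9*s^3)

Transform both sides with L{·}.
Using L{y''} = s^2 Y - s·y(0) - y'(0) and L{y'} = sY - y(0), with y(0) = 1, y'(0) = 1, the left side becomes (s^2 + 6*s + 9)Y - (s + 7).
The right side is L{t^2} = 2/s^3.
So (s^2 + 6*s + 9)Y = 2/s^3 + (s + 7).
Solve for Y(s) and write it as one ratio of polynomials.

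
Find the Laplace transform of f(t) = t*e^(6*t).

(s - 6)^(-2)

L{e^(6t)} = 1/(s - 6).
Then apply L{t·g(t)} = -d/ds[G(s)] with G(s) = 1/(s - 6):
differentiating 1 time and applying the sign gives (s - 6)^(-2).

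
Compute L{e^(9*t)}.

1/(s - 9)

L{e^(9t)} = 1/(s - 9).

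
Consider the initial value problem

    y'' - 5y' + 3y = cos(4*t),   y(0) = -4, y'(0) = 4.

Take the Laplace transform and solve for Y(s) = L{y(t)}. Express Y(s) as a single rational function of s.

Y(s) = (-4*s^3 + 24*s^2 - 63*s + 384)/(s^4 - 5*s^3 + 19*s^2 - 80*s + 48)

Transform both sides with L{·}.
Using L{y''} = s^2 Y - s·y(0) - y'(0) and L{y'} = sY - y(0), with y(0) = -4, y'(0) = 4, the left side becomes (s^2 - 5*s + 3)Y - (-4*s + 24).
The right side is L{cos(4*t)} = s/(s^2 + 16).
So (s^2 - 5*s + 3)Y = s/(s^2 + 16) + (-4*s + 24).
Isolate Y and clear denominators.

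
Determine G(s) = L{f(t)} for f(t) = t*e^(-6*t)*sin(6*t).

G(s) = 12*(s + 6)/(s^2 + 12*s + 72)^2

L{sin(6t)} = 6/(s^2 + 36).
Multiplying by e^(-6t) shifts s → s + 6, so L{e^(-6*t)*sin(6*t)} = 6/((s + 6)^2 + 36).
Then apply L{t·g(t)} = -d/ds[H(s)] with H(s) = 6/((s + 6)^2 + 36):
differentiating 1 time and applying the sign gives 12*(s + 6)/(s^2 + 12*s + 72)^2.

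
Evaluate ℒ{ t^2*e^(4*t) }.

L{t^2} = 2!/s^3 = 2/s^3.
By the first shifting theorem, multiplying by e^(4t) replaces s with s - 4.

2/(s - 4)^3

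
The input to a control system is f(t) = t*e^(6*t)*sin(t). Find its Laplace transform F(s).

F(s) = 2*(s - 6)/(s^2 - 12*s + 37)^2

L{sin(t)} = 1/(s^2 + 1).
Multiplying by e^(6t) shifts s → s - 6, so L{e^(6*t)*sin(t)} = 1/((s - 6)^2 + 1).
Then apply L{t·g(t)} = -d/ds[G(s)] with G(s) = 1/((s - 6)^2 + 1):
differentiating 1 time and applying the sign gives 2*(s - 6)/(s^2 - 12*s + 37)^2.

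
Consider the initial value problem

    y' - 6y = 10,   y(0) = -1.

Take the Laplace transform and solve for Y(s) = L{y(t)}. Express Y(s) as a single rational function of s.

Y(s) = (-s + 10)/(s^2 - 6*s)

Transform both sides with L{·}.
Using L{y'} = sY - y(0) = sY - (-1), the left side becomes (s - 6)Y - (-1).
The right side is L{10} = 10/s.
So (s - 6)Y = 10/s + (-1).
Solve for Y(s) and write it as one ratio of polynomials.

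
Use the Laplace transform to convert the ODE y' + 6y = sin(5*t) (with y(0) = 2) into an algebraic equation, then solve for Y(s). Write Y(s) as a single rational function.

Apply the Laplace transform to the equation.
The derivative rules (L{y'} = sY - y(0) = sY - 2) turn the left side into (s + 6)Y - (2).
The right side is L{sin(5*t)} = 5/(s^2 + 25).
So (s + 6)Y = 5/(s^2 + 25) + (2).
Divide through and combine into a single rational function.

Y(s) = (2*s^2 + 55)/(s^3 + 6*s^2 + 25*s + 150)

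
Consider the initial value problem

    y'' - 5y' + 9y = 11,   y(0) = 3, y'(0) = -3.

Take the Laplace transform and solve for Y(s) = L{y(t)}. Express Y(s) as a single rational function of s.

Apply the Laplace transform to the equation.
With L{y''} = s^2 Y - s·y(0) - y'(0) and L{y'} = sY - y(0), with y(0) = 3, y'(0) = -3: the LHS transforms to (s^2 - 5*s + 9)Y - (3*s - 18).
The right side is L{11} = 11/s.
So (s^2 - 5*s + 9)Y = 11/s + (3*s - 18).
Divide through and combine into a single rational function.

Y(s) = (3*s^2 - 18*s + 11)/(s^3 - 5*s^2 + 9*s)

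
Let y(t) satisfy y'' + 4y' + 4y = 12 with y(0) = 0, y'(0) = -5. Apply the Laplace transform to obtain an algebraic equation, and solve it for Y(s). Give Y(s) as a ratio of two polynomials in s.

Y(s) = (-5*s + 12)/(s^3 + 4*s^2 + 4*s)

Laplace-transform each side.
With L{y''} = s^2 Y - s·y(0) - y'(0) and L{y'} = sY - y(0), with y(0) = 0, y'(0) = -5: the LHS transforms to (s^2 + 4*s + 4)Y - (-5).
The right side is L{12} = 12/s.
So (s^2 + 4*s + 4)Y = 12/s + (-5).
Solve for Y(s) and write it as one ratio of polynomials.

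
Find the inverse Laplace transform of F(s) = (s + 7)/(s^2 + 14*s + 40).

Rewrite the denominator: s^2 + 14*s + 40 = (s + 7)^2 - 9.
The form in (s + 7) signals a first-shifting-theorem factor e^(-7t).
Since L{cosh(3t)} = s/(s^2 - 9), the inverse is e^(-7*t)*cosh(3*t).

exp(-7*t)*cosh(3*t)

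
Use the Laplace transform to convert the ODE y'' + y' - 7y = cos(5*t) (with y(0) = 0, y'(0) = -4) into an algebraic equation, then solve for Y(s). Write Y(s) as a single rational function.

Y(s) = (-4*s^2 + s - 100)/(s^4 + s^3 + 18*s^2 + 25*s - 175)

Transform both sides with L{·}.
With L{y''} = s^2 Y - s·y(0) - y'(0) and L{y'} = sY - y(0), with y(0) = 0, y'(0) = -4: the LHS transforms to (s^2 + s - 7)Y - (-4).
The right side is L{cos(5*t)} = s/(s^2 + 25).
So (s^2 + s - 7)Y = s/(s^2 + 25) + (-4).
Divide through and combine into a single rational function.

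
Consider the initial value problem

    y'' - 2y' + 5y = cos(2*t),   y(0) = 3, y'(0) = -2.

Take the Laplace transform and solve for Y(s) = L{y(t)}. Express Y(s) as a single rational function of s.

Apply the Laplace transform to the equation.
Using L{y''} = s^2 Y - s·y(0) - y'(0) and L{y'} = sY - y(0), with y(0) = 3, y'(0) = -2, the left side becomes (s^2 - 2*s + 5)Y - (3*s - 8).
The right side is L{cos(2*t)} = s/(s^2 + 4).
So (s^2 - 2*s + 5)Y = s/(s^2 + 4) + (3*s - 8).
Divide through and combine into a single rational function.

Y(s) = (3*s^3 - 8*s^2 + 13*s - 32)/(s^4 - 2*s^3 + 9*s^2 - 8*s + 20)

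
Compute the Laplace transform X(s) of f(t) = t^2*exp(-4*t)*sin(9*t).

L{sin(9t)} = 9/(s^2 + 81).
Multiplying by e^(-4t) shifts s → s + 4, so L{exp(-4*t)*sin(9*t)} = 9/((s + 4)^2 + 81).
Then apply L{t^2·g(t)} = (-1)^2 d^2/ds^2[G(s)] with G(s) = 9/((s + 4)^2 + 81):
differentiating 2 times and applying the sign gives 54*(s^2 + 8*s - 11)/(s^2 + 8*s + 97)^3.

X(s) = 54*(s^2 + 8*s - 11)/(s^2 + 8*s + 97)^3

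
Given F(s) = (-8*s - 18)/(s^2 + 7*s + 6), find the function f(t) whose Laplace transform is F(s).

Factor the denominator: s^2 + 7*s + 6 = (s + 1)*(s + 6).
Partial fraction decomposition gives [-2/(s + 1)] + [-6/(s + 6)].
Invert each term: -2/(s + 1) ↔ -2e^(-t); -6/(s + 6) ↔ -6e^(-6t).

f(t) = -2*exp(-t) - 6*exp(-6*t)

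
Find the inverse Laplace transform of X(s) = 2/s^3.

t^2

Since L{t^2} = 2!/s^3 = 2/s^3, the inverse is t^2.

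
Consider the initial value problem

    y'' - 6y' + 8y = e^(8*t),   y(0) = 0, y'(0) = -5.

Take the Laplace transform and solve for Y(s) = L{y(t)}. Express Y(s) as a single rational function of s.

Y(s) = (-5*s + 41)/(s^3 - 14*s^2 + 56*s - 64)

Take the Laplace transform of both sides.
The derivative rules (L{y''} = s^2 Y - s·y(0) - y'(0) and L{y'} = sY - y(0), with y(0) = 0, y'(0) = -5) turn the left side into (s^2 - 6*s + 8)Y - (-5).
The right side is L{e^(8*t)} = 1/(s - 8).
So (s^2 - 6*s + 8)Y = 1/(s - 8) + (-5).
Isolate Y and clear denominators.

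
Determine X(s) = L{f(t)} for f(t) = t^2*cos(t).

L{cos(t)} = s/(s^2 + 1).
Then apply L{t^2·g(t)} = (-1)^2 d^2/ds^2[G(s)] with G(s) = s/(s^2 + 1):
differentiating 2 times and applying the sign gives 2*s*(s^2 - 3)/(s^2 + 1)^3.

X(s) = 2*s*(s^2 - 3)/(s^2 + 1)^3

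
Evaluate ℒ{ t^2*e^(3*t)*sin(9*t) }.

L{sin(9t)} = 9/(s^2 + 81).
Multiplying by e^(3t) shifts s → s - 3, so L{e^(3*t)*sin(9*t)} = 9/((s - 3)^2 + 81).
Then apply L{t^2·g(t)} = (-1)^2 d^2/ds^2[G(s)] with G(s) = 9/((s - 3)^2 + 81):
differentiating 2 times and applying the sign gives 54*(s^2 - 6*s - 18)/(s^2 - 6*s + 90)^3.

54*(s^2 - 6*s - 18)/(s^2 - 6*s + 90)^3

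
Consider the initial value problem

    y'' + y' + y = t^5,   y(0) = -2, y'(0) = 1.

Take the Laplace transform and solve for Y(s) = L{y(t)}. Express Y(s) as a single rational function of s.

Y(s) = (-2*s^7 - s^6 + 120)/(s^8 + s^7 + s^6)

Take the Laplace transform of both sides.
With L{y''} = s^2 Y - s·y(0) - y'(0) and L{y'} = sY - y(0), with y(0) = -2, y'(0) = 1: the LHS transforms to (s^2 + s + 1)Y - (-2*s - 1).
The right side is L{t^5} = 120/s^6.
So (s^2 + s + 1)Y = 120/s^6 + (-2*s - 1).
Solve for Y(s) and write it as one ratio of polynomials.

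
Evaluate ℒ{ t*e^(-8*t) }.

L{e^(-8t)} = 1/(s + 8).
Then apply L{t·g(t)} = -d/ds[G(s)] with G(s) = 1/(s + 8):
differentiating 1 time and applying the sign gives (s + 8)^(-2).

(s + 8)^(-2)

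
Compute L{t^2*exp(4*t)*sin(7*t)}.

14*(3*s^2 - 24*s - 1)/(s^2 - 8*s + 65)^3

L{sin(7t)} = 7/(s^2 + 49).
Multiplying by e^(4t) shifts s → s - 4, so L{exp(4*t)*sin(7*t)} = 7/((s - 4)^2 + 49).
Then apply L{t^2·g(t)} = (-1)^2 d^2/ds^2[G(s)] with G(s) = 7/((s - 4)^2 + 49):
differentiating 2 times and applying the sign gives 14*(3*s^2 - 24*s - 1)/(s^2 - 8*s + 65)^3.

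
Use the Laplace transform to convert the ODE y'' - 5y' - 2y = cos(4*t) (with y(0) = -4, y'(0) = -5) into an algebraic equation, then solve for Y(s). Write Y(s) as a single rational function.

Y(s) = (-4*s^3 + 15*s^2 - 63*s + 240)/(s^4 - 5*s^3 + 14*s^2 - 80*s - 32)

Laplace-transform each side.
Using L{y''} = s^2 Y - s·y(0) - y'(0) and L{y'} = sY - y(0), with y(0) = -4, y'(0) = -5, the left side becomes (s^2 - 5*s - 2)Y - (-4*s + 15).
The right side is L{cos(4*t)} = s/(s^2 + 16).
So (s^2 - 5*s - 2)Y = s/(s^2 + 16) + (-4*s + 15).
Divide through and combine into a single rational function.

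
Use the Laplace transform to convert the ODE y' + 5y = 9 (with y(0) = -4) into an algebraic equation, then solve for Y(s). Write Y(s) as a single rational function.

Laplace-transform each side.
The derivative rules (L{y'} = sY - y(0) = sY - (-4)) turn the left side into (s + 5)Y - (-4).
The right side is L{9} = 9/s.
So (s + 5)Y = 9/s + (-4).
Solve for Y(s) and write it as one ratio of polynomials.

Y(s) = (-4*s + 9)/(s^2 + 5*s)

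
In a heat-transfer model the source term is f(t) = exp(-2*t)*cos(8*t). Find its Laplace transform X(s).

L{cos(8t)} = s/(s^2 + 64).
By the first shifting theorem, multiplying by e^(-2t) replaces s with s + 2.

X(s) = (s + 2)/((s + 2)^2 + 64)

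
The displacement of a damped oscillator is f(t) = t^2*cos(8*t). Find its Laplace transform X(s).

L{cos(8t)} = s/(s^2 + 64).
Then apply L{t^2·g(t)} = (-1)^2 d^2/ds^2[G(s)] with G(s) = s/(s^2 + 64):
differentiating 2 times and applying the sign gives 2*s*(s^2 - 192)/(s^2 + 64)^3.

X(s) = 2*s*(s^2 - 192)/(s^2 + 64)^3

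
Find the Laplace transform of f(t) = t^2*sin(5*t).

L{sin(5t)} = 5/(s^2 + 25).
Then apply L{t^2·g(t)} = (-1)^2 d^2/ds^2[G(s)] with G(s) = 5/(s^2 + 25):
differentiating 2 times and applying the sign gives 10*(3*s^2 - 25)/(s^2 + 25)^3.

10*(3*s^2 - 25)/(s^2 + 25)^3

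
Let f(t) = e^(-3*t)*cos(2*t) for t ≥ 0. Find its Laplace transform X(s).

L{cos(2t)} = s/(s^2 + 4).
By the first shifting theorem, multiplying by e^(-3t) replaces s with s + 3.

X(s) = (s + 3)/((s + 3)^2 + 4)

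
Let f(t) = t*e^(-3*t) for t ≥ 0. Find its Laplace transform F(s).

F(s) = (s + 3)^(-2)

L{e^(-3t)} = 1/(s + 3).
Then apply L{t·g(t)} = -d/ds[G(s)] with G(s) = 1/(s + 3):
differentiating 1 time and applying the sign gives (s + 3)^(-2).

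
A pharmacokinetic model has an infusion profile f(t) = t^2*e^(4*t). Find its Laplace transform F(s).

F(s) = 2/(s - 4)^3

L{e^(4t)} = 1/(s - 4).
Then apply L{t^2·g(t)} = (-1)^2 d^2/ds^2[G(s)] with G(s) = 1/(s - 4):
differentiating 2 times and applying the sign gives 2/(s - 4)^3.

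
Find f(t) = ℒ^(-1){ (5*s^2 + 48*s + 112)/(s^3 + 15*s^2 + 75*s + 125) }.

f(t) = -3*t^2*exp(-5*t)/2 - 2*t*exp(-5*t) + 5*exp(-5*t)

Factor the denominator: s^3 + 15*s^2 + 75*s + 125 = (s + 5)^3.
Partial fraction decomposition gives [5/(s + 5)] + [-2/(s + 5)^2] + [-3/(s + 5)^3].
Invert each term: 5/(s + 5) ↔ 5e^(-5t); -2/(s + 5)^2 ↔ -2t·e^(-5t); -3/(s + 5)^3 ↔ (-3/2)t^2·e^(-5t).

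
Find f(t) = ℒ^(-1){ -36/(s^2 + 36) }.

f(t) = -6*sin(6*t)

Since L{sin(6t)} = 6/(s^2 + 36), the inverse is sin(6*t), scaled by -6.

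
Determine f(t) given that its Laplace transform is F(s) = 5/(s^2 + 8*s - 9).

f(t) = exp(-4*t)*sinh(5*t)

Rewrite the denominator: s^2 + 8*s - 9 = (s + 4)^2 - 25.
The form in (s + 4) signals a first-shifting-theorem factor e^(-4t).
Since L{sinh(5t)} = 5/(s^2 - 25), the inverse is e^(-4*t)*sinh(5*t).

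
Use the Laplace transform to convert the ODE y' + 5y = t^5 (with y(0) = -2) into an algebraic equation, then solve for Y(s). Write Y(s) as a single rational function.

Y(s) = (-2*s^6 + 120)/(s^7 + 5*s^6)

Laplace-transform each side.
With L{y'} = sY - y(0) = sY - (-2): the LHS transforms to (s + 5)Y - (-2).
The right side is L{t^5} = 120/s^6.
So (s + 5)Y = 120/s^6 + (-2).
Isolate Y and clear denominators.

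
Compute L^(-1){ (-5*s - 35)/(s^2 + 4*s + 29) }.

-5*exp(-2*t)*sin(5*t) - 5*exp(-2*t)*cos(5*t)

Complete the square in the denominator: s^2 + 4*s + 29 = (s + 2)^2 + 5^2.
Split the numerator to match: -5*s - 35 = -5·(s + 2) - 5·5.
Invert each term: -5·(s + 2)/((s + 2)^2 + 25) ↔ -5e^(-2t)cos(5t); -5·5/((s + 2)^2 + 25) ↔ -5e^(-2t)sin(5t).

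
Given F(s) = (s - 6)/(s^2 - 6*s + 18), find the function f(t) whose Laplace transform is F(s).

f(t) = -exp(3*t)*sin(3*t) + exp(3*t)*cos(3*t)

Complete the square in the denominator: s^2 - 6*s + 18 = (s - 3)^2 + 3^2.
Split the numerator to match: s - 6 = 1·(s - 3) - 1·3.
Invert each term: 1·(s - 3)/((s - 3)^2 + 9) ↔ e^(3t)cos(3t); -1·3/((s - 3)^2 + 9) ↔ -e^(3t)sin(3t).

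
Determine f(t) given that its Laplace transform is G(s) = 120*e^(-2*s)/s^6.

The factor e^(-2s) signals a time shift by c = 2 (second shifting theorem).
L{t^5} = 5!/s^6 = 120/s^6, so L^-1{120/s^6} = t^5.
Hence the inverse is u(t - 2) times that function evaluated at t - 2.

f(t) = Heaviside(t - 2)*((t - 2)^5)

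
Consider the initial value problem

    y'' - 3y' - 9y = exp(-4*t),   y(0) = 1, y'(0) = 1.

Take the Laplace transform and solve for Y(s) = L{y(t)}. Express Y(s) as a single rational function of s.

Apply the Laplace transform to the equation.
Using L{y''} = s^2 Y - s·y(0) - y'(0) and L{y'} = sY - y(0), with y(0) = 1, y'(0) = 1, the left side becomes (s^2 - 3*s - 9)Y - (s - 2).
The right side is L{exp(-4*t)} = 1/(s + 4).
So (s^2 - 3*s - 9)Y = 1/(s + 4) + (s - 2).
Isolate Y and clear denominators.

Y(s) = (s^2 + 2*s - 7)/(s^3 + s^2 - 21*s - 36)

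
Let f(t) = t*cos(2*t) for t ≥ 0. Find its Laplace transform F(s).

F(s) = (s - 2)*(s + 2)/(s^2 + 4)^2

L{cos(2t)} = s/(s^2 + 4).
Then apply L{t·g(t)} = -d/ds[G(s)] with G(s) = s/(s^2 + 4):
differentiating 1 time and applying the sign gives (s - 2)*(s + 2)/(s^2 + 4)^2.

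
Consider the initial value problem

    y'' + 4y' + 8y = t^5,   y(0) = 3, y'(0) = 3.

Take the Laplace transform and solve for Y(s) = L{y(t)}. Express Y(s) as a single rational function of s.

Apply the Laplace transform to the equation.
Using L{y''} = s^2 Y - s·y(0) - y'(0) and L{y'} = sY - y(0), with y(0) = 3, y'(0) = 3, the left side becomes (s^2 + 4*s + 8)Y - (3*s + 15).
The right side is L{t^5} = 120/s^6.
So (s^2 + 4*s + 8)Y = 120/s^6 + (3*s + 15).
Isolate Y and clear denominators.

Y(s) = (3*s^7 + 15*s^6 + 120)/(s^8 + 4*s^7 + 8*s^6)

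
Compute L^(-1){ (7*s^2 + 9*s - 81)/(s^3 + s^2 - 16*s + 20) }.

Factor the denominator: s^3 + s^2 - 16*s + 20 = (s - 2)^2*(s + 5).
Partial fraction decomposition gives [6/(s - 2)] + [-5/(s - 2)^2] + [1/(s + 5)].
Invert each term: 6/(s - 2) ↔ 6e^(2t); -5/(s - 2)^2 ↔ -5t·e^(2t); 1/(s + 5) ↔ e^(-5t).

-5*t*exp(2*t) + 6*exp(2*t) + exp(-5*t)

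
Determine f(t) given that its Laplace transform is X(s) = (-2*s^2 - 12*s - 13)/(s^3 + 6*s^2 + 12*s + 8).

f(t) = 3*t^2*exp(-2*t)/2 - 4*t*exp(-2*t) - 2*exp(-2*t)

Factor the denominator: s^3 + 6*s^2 + 12*s + 8 = (s + 2)^3.
Partial fraction decomposition gives [-2/(s + 2)] + [-4/(s + 2)^2] + [3/(s + 2)^3].
Invert each term: -2/(s + 2) ↔ -2e^(-2t); -4/(s + 2)^2 ↔ -4t·e^(-2t); 3/(s + 2)^3 ↔ (3/2)t^2·e^(-2t).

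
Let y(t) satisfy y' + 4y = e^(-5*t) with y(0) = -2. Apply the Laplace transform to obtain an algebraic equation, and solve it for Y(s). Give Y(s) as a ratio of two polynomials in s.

Y(s) = (-2*s - 9)/(s^2 + 9*s + 20)

Apply the Laplace transform to the equation.
The derivative rules (L{y'} = sY - y(0) = sY - (-2)) turn the left side into (s + 4)Y - (-2).
The right side is L{e^(-5*t)} = 1/(s + 5).
So (s + 4)Y = 1/(s + 5) + (-2).
Divide through and combine into a single rational function.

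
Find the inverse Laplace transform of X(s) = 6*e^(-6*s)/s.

Heaviside(t - 6)*(6)

The factor e^(-6s) signals a time shift by c = 6 (second shifting theorem).
L{6} = 6/s, so L^-1{6/s} = 6.
Hence the inverse is u(t - 6) times that function evaluated at t - 6.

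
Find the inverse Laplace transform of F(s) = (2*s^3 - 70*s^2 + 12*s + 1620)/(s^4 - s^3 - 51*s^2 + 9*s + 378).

Factor the denominator: s^4 - s^3 - 51*s^2 + 9*s + 378 = (s - 7)*(s - 3)*(s + 3)*(s + 6).
Partial fraction decomposition gives [4/(s + 6)] + [-5/(s - 3)] + [5/(s + 3)] + [-2/(s - 7)].
Invert each term: 4/(s + 6) ↔ 4e^(-6t); -5/(s - 3) ↔ -5e^(3t); 5/(s + 3) ↔ 5e^(-3t); -2/(s - 7) ↔ -2e^(7t).

-2*exp(7*t) - 5*exp(3*t) + 5*exp(-3*t) + 4*exp(-6*t)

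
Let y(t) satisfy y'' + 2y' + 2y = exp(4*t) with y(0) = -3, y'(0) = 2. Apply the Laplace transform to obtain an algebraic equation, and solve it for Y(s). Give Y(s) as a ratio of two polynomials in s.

Take the Laplace transform of both sides.
Using L{y''} = s^2 Y - s·y(0) - y'(0) and L{y'} = sY - y(0), with y(0) = -3, y'(0) = 2, the left side becomes (s^2 + 2*s + 2)Y - (-3*s - 4).
The right side is L{exp(4*t)} = 1/(s - 4).
So (s^2 + 2*s + 2)Y = 1/(s - 4) + (-3*s - 4).
Isolate Y and clear denominators.

Y(s) = (-3*s^2 + 8*s + 17)/(s^3 - 2*s^2 - 6*s - 8)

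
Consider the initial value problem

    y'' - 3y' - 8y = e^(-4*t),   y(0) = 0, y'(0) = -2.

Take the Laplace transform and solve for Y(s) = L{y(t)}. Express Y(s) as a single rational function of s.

Take the Laplace transform of both sides.
The derivative rules (L{y''} = s^2 Y - s·y(0) - y'(0) and L{y'} = sY - y(0), with y(0) = 0, y'(0) = -2) turn the left side into (s^2 - 3*s - 8)Y - (-2).
The right side is L{e^(-4*t)} = 1/(s + 4).
So (s^2 - 3*s - 8)Y = 1/(s + 4) + (-2).
Solve for Y(s) and write it as one ratio of polynomials.

Y(s) = (-2*s - 7)/(s^3 + s^2 - 20*s - 32)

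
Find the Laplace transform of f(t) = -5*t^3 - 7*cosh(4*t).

By linearity of the Laplace transform, transform each term separately.
(-7)·[L{cosh(4t)} = s/(s^2 - 16)]; (-5)·[L{t^3} = 3!/s^4 = 6/s^4].

-7*s/(s^2 - 16) - 30/s^4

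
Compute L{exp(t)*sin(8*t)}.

8/((s - 1)^2 + 64)

L{sin(8t)} = 8/(s^2 + 64).
By the first shifting theorem, multiplying by e^(t) replaces s with s - 1.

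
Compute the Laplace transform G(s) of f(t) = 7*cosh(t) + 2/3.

G(s) = 7*s/(s^2 - 1) + 2/(3*s)

The transform is linear, so treat each term independently.
L{2/3} = (2/3)/s; (7)·[L{cosh(t)} = s/(s^2 - 1)].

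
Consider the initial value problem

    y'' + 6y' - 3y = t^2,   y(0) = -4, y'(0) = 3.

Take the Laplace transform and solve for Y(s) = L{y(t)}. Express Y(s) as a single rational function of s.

Y(s) = (-4*s^4 - 21*s^3 + 2)/(s^5 + 6*s^4 - 3*s^3)

Take the Laplace transform of both sides.
With L{y''} = s^2 Y - s·y(0) - y'(0) and L{y'} = sY - y(0), with y(0) = -4, y'(0) = 3: the LHS transforms to (s^2 + 6*s - 3)Y - (-4*s - 21).
The right side is L{t^2} = 2/s^3.
So (s^2 + 6*s - 3)Y = 2/s^3 + (-4*s - 21).
Solve for Y(s) and write it as one ratio of polynomials.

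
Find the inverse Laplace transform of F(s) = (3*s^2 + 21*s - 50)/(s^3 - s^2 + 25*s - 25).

Factor the denominator: s^3 - s^2 + 25*s - 25 = (s - 1)*(s^2 + 25).
Partial fraction decomposition gives [-1/(s - 1)] + [4*s/(s^2 + 25)] + [25/(s^2 + 25)].
Invert each term: -1/(s - 1) ↔ -e^(t); 4·s/(s^2 + 25) ↔ 4cos(5t); 5·5/(s^2 + 25) ↔ 5sin(5t).

-exp(t) + 5*sin(5*t) + 4*cos(5*t)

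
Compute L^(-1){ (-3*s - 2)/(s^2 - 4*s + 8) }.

-4*exp(2*t)*sin(2*t) - 3*exp(2*t)*cos(2*t)

Complete the square in the denominator: s^2 - 4*s + 8 = (s - 2)^2 + 2^2.
Split the numerator to match: -3*s - 2 = -3·(s - 2) - 4·2.
Invert each term: -3·(s - 2)/((s - 2)^2 + 4) ↔ -3e^(2t)cos(2t); -4·2/((s - 2)^2 + 4) ↔ -4e^(2t)sin(2t).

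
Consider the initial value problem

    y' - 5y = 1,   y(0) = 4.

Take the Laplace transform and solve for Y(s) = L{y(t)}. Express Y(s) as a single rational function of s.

Y(s) = (4*s + 1)/(s^2 - 5*s)

Transform both sides with L{·}.
The derivative rules (L{y'} = sY - y(0) = sY - 4) turn the left side into (s - 5)Y - (4).
The right side is L{1} = 1/s.
So (s - 5)Y = 1/s + (4).
Divide through and combine into a single rational function.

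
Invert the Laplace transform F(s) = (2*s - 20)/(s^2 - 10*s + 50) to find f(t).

Complete the square in the denominator: s^2 - 10*s + 50 = (s - 5)^2 + 5^2.
Split the numerator to match: 2*s - 20 = 2·(s - 5) - 2·5.
Invert each term: 2·(s - 5)/((s - 5)^2 + 25) ↔ 2e^(5t)cos(5t); -2·5/((s - 5)^2 + 25) ↔ -2e^(5t)sin(5t).

f(t) = -2*exp(5*t)*sin(5*t) + 2*exp(5*t)*cos(5*t)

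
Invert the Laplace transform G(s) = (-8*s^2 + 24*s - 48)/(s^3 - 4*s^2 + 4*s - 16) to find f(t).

f(t) = -4*exp(4*t) + 4*sin(2*t) - 4*cos(2*t)

Factor the denominator: s^3 - 4*s^2 + 4*s - 16 = (s - 4)*(s^2 + 4).
Partial fraction decomposition gives [-4/(s - 4)] + [-4*s/(s^2 + 4)] + [8/(s^2 + 4)].
Invert each term: -4/(s - 4) ↔ -4e^(4t); -4·s/(s^2 + 4) ↔ -4cos(2t); 4·2/(s^2 + 4) ↔ 4sin(2t).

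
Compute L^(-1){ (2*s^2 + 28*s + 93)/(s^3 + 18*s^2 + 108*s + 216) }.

Factor the denominator: s^3 + 18*s^2 + 108*s + 216 = (s + 6)^3.
Partial fraction decomposition gives [2/(s + 6)] + [4/(s + 6)^2] + [-3/(s + 6)^3].
Invert each term: 2/(s + 6) ↔ 2e^(-6t); 4/(s + 6)^2 ↔ 4t·e^(-6t); -3/(s + 6)^3 ↔ (-3/2)t^2·e^(-6t).

-3*t^2*exp(-6*t)/2 + 4*t*exp(-6*t) + 2*exp(-6*t)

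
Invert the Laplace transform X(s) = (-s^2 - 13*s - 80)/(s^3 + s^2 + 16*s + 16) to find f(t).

f(t) = -4*sin(4*t) + 3*cos(4*t) - 4*exp(-t)

Factor the denominator: s^3 + s^2 + 16*s + 16 = (s + 1)*(s^2 + 16).
Partial fraction decomposition gives [-4/(s + 1)] + [3*s/(s^2 + 16)] + [-16/(s^2 + 16)].
Invert each term: -4/(s + 1) ↔ -4e^(-t); 3·s/(s^2 + 16) ↔ 3cos(4t); -4·4/(s^2 + 16) ↔ -4sin(4t).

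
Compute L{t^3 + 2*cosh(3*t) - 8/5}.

2*s/(s^2 - 9) - 8/(5*s) + 6/s^4

The transform is linear, so treat each term independently.
(2)·[L{cosh(3t)} = s/(s^2 - 9)]; L{-8/5} = (-8/5)/s; L{t^3} = 3!/s^4 = 6/s^4.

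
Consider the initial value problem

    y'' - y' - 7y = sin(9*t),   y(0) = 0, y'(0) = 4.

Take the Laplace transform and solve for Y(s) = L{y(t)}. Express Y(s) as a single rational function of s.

Laplace-transform each side.
The derivative rules (L{y''} = s^2 Y - s·y(0) - y'(0) and L{y'} = sY - y(0), with y(0) = 0, y'(0) = 4) turn the left side into (s^2 - s - 7)Y - (4).
The right side is L{sin(9*t)} = 9/(s^2 + 81).
So (s^2 - s - 7)Y = 9/(s^2 + 81) + (4).
Solve for Y(s) and write it as one ratio of polynomials.

Y(s) = (4*s^2 + 333)/(s^4 - s^3 + 74*s^2 - 81*s - 567)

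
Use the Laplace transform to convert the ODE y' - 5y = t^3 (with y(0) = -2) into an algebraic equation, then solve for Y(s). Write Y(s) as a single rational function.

Y(s) = (-2*s^4 + 6)/(s^5 - 5*s^4)

Laplace-transform each side.
With L{y'} = sY - y(0) = sY - (-2): the LHS transforms to (s - 5)Y - (-2).
The right side is L{t^3} = 6/s^4.
So (s - 5)Y = 6/s^4 + (-2).
Isolate Y and clear denominators.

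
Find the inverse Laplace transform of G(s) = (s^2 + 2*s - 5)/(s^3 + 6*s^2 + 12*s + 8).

-5*t^2*exp(-2*t)/2 - 2*t*exp(-2*t) + exp(-2*t)

Factor the denominator: s^3 + 6*s^2 + 12*s + 8 = (s + 2)^3.
Partial fraction decomposition gives [1/(s + 2)] + [-2/(s + 2)^2] + [-5/(s + 2)^3].
Invert each term: 1/(s + 2) ↔ e^(-2t); -2/(s + 2)^2 ↔ -2t·e^(-2t); -5/(s + 2)^3 ↔ (-5/2)t^2·e^(-2t).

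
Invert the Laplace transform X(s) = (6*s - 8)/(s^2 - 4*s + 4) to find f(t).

Factor the denominator: s^2 - 4*s + 4 = (s - 2)^2.
Partial fraction decomposition gives [6/(s - 2)] + [4/(s - 2)^2].
Invert each term: 6/(s - 2) ↔ 6e^(2t); 4/(s - 2)^2 ↔ 4t·e^(2t).

f(t) = 4*t*exp(2*t) + 6*exp(2*t)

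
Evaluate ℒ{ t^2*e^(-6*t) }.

2/(s + 6)^3

L{e^(-6t)} = 1/(s + 6).
Then apply L{t^2·g(t)} = (-1)^2 d^2/ds^2[G(s)] with G(s) = 1/(s + 6):
differentiating 2 times and applying the sign gives 2/(s + 6)^3.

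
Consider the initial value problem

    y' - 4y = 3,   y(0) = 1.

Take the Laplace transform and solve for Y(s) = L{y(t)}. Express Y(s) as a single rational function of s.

Y(s) = (s + 3)/(s^2 - 4*s)

Laplace-transform each side.
With L{y'} = sY - y(0) = sY - 1: the LHS transforms to (s - 4)Y - (1).
The right side is L{3} = 3/s.
So (s - 4)Y = 3/s + (1).
Solve for Y(s) and write it as one ratio of polynomials.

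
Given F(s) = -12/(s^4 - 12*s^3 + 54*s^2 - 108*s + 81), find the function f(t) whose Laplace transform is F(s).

Rewrite the denominator: s^4 - 12*s^3 + 54*s^2 - 108*s + 81 = (s - 3)^4.
The form in (s - 3) signals a first-shifting-theorem factor e^(3t).
Since L{t^3} = 3!/s^4 = 6/s^4, the inverse is t^3*e^(3*t), scaled by -2.

f(t) = -2*t^3*exp(3*t)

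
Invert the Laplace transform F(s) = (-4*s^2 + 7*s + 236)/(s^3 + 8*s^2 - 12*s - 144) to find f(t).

f(t) = -5*t*exp(-6*t) + 2*exp(4*t) - 6*exp(-6*t)

Factor the denominator: s^3 + 8*s^2 - 12*s - 144 = (s - 4)*(s + 6)^2.
Partial fraction decomposition gives [-6/(s + 6)] + [-5/(s + 6)^2] + [2/(s - 4)].
Invert each term: -6/(s + 6) ↔ -6e^(-6t); -5/(s + 6)^2 ↔ -5t·e^(-6t); 2/(s - 4) ↔ 2e^(4t).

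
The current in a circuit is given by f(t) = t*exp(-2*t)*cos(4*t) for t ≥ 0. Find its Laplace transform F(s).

L{cos(4t)} = s/(s^2 + 16).
Multiplying by e^(-2t) shifts s → s + 2, so L{exp(-2*t)*cos(4*t)} = (s + 2)/((s + 2)^2 + 16).
Then apply L{t·g(t)} = -d/ds[G(s)] with G(s) = (s + 2)/((s + 2)^2 + 16):
differentiating 1 time and applying the sign gives (s - 2)*(s + 6)/(s^2 + 4*s + 20)^2.

F(s) = (s - 2)*(s + 6)/(s^2 + 4*s + 20)^2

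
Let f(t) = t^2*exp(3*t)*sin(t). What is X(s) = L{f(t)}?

X(s) = 2*(3*s^2 - 18*s + 26)/(s^2 - 6*s + 10)^3

L{sin(t)} = 1/(s^2 + 1).
Multiplying by e^(3t) shifts s → s - 3, so L{exp(3*t)*sin(t)} = 1/((s - 3)^2 + 1).
Then apply L{t^2·g(t)} = (-1)^2 d^2/ds^2[G(s)] with G(s) = 1/((s - 3)^2 + 1):
differentiating 2 times and applying the sign gives 2*(3*s^2 - 18*s + 26)/(s^2 - 6*s + 10)^3.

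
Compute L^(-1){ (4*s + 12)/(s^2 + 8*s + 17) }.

-4*exp(-4*t)*sin(t) + 4*exp(-4*t)*cos(t)

Complete the square in the denominator: s^2 + 8*s + 17 = (s + 4)^2 + 1^2.
Split the numerator to match: 4*s + 12 = 4·(s + 4) - 4·1.
Invert each term: 4·(s + 4)/((s + 4)^2 + 1) ↔ 4e^(-4t)cos(t); -4·1/((s + 4)^2 + 1) ↔ -4e^(-4t)sin(t).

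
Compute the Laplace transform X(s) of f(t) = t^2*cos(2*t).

L{cos(2t)} = s/(s^2 + 4).
Then apply L{t^2·g(t)} = (-1)^2 d^2/ds^2[G(s)] with G(s) = s/(s^2 + 4):
differentiating 2 times and applying the sign gives 2*s*(s^2 - 12)/(s^2 + 4)^3.

X(s) = 2*s*(s^2 - 12)/(s^2 + 4)^3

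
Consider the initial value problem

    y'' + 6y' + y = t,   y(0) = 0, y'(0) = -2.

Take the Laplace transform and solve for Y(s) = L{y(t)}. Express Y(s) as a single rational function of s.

Y(s) = (-2*s^2 + 1)/(s^4 + 6*s^3 + s^2)

Transform both sides with L{·}.
Using L{y''} = s^2 Y - s·y(0) - y'(0) and L{y'} = sY - y(0), with y(0) = 0, y'(0) = -2, the left side becomes (s^2 + 6*s + 1)Y - (-2).
The right side is L{t} = s^(-2).
So (s^2 + 6*s + 1)Y = s^(-2) + (-2).
Divide through and combine into a single rational function.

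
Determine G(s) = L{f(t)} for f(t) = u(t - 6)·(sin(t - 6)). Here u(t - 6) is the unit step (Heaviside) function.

By the second shifting theorem, L{u(t - c)·g(t - c)} = e^(-cs)·H(s) with c = 6 and H(s) = L{g(t)}.
L{sin(t)} = 1/(s^2 + 1).

G(s) = exp(-6*s)/(s^2 + 1)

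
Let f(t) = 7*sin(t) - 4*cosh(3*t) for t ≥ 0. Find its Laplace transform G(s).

G(s) = -4*s/(s^2 - 9) + 7/(s^2 + 1)

By linearity of the Laplace transform, transform each term separately.
(7)·[L{sin(t)} = 1/(s^2 + 1)]; (-4)·[L{cosh(3t)} = s/(s^2 - 9)].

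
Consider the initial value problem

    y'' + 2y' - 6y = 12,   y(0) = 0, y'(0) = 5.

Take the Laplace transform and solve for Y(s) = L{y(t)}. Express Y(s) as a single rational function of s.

Y(s) = (5*s + 12)/(s^3 + 2*s^2 - 6*s)

Apply the Laplace transform to the equation.
With L{y''} = s^2 Y - s·y(0) - y'(0) and L{y'} = sY - y(0), with y(0) = 0, y'(0) = 5: the LHS transforms to (s^2 + 2*s - 6)Y - (5).
The right side is L{12} = 12/s.
So (s^2 + 2*s - 6)Y = 12/s + (5).
Solve for Y(s) and write it as one ratio of polynomials.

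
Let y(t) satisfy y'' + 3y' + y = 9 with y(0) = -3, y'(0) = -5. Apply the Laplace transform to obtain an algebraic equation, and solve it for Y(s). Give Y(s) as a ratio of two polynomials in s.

Transform both sides with L{·}.
Using L{y''} = s^2 Y - s·y(0) - y'(0) and L{y'} = sY - y(0), with y(0) = -3, y'(0) = -5, the left side becomes (s^2 + 3*s + 1)Y - (-3*s - 14).
The right side is L{9} = 9/s.
So (s^2 + 3*s + 1)Y = 9/s + (-3*s - 14).
Isolate Y and clear denominators.

Y(s) = (-3*s^2 - 14*s + 9)/(s^3 + 3*s^2 + s)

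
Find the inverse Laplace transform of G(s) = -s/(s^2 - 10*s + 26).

Complete the square in the denominator: s^2 - 10*s + 26 = (s - 5)^2 + 1^2.
Split the numerator to match: -s = -1·(s - 5) - 5·1.
Invert each term: -1·(s - 5)/((s - 5)^2 + 1) ↔ -e^(5t)cos(t); -5·1/((s - 5)^2 + 1) ↔ -5e^(5t)sin(t).

-5*exp(5*t)*sin(t) - exp(5*t)*cos(t)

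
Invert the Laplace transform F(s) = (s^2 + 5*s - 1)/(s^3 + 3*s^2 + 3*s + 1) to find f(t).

f(t) = -5*t^2*exp(-t)/2 + 3*t*exp(-t) + exp(-t)

Factor the denominator: s^3 + 3*s^2 + 3*s + 1 = (s + 1)^3.
Partial fraction decomposition gives [1/(s + 1)] + [3/(s + 1)^2] + [-5/(s + 1)^3].
Invert each term: 1/(s + 1) ↔ e^(-t); 3/(s + 1)^2 ↔ 3t·e^(-t); -5/(s + 1)^3 ↔ (-5/2)t^2·e^(-t).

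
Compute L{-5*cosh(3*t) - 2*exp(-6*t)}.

By linearity of the Laplace transform, transform each term separately.
(-2)·[L{e^(-6t)} = 1/(s + 6)]; (-5)·[L{cosh(3t)} = s/(s^2 - 9)].

-5*s/(s^2 - 9) - 2/(s + 6)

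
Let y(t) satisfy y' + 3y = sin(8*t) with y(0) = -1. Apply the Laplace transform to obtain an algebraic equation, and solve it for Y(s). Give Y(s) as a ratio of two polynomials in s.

Y(s) = (-s^2 - 56)/(s^3 + 3*s^2 + 64*s + 192)

Take the Laplace transform of both sides.
Using L{y'} = sY - y(0) = sY - (-1), the left side becomes (s + 3)Y - (-1).
The right side is L{sin(8*t)} = 8/(s^2 + 64).
So (s + 3)Y = 8/(s^2 + 64) + (-1).
Solve for Y(s) and write it as one ratio of polynomials.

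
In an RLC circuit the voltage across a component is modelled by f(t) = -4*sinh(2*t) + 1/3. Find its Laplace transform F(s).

The transform is linear, so treat each term independently.
L{1/3} = (1/3)/s; (-4)·[L{sinh(2t)} = 2/(s^2 - 4)].

F(s) = -8/(s^2 - 4) + 1/(3*s)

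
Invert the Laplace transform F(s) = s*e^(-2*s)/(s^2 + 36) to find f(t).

f(t) = Heaviside(t - 2)*(cos(6*t - 12))

The factor e^(-2s) signals a time shift by c = 2 (second shifting theorem).
L{cos(6t)} = s/(s^2 + 36), so L^-1{s/(s^2 + 36)} = cos(6*t).
Hence the inverse is u(t - 2) times that function evaluated at t - 2.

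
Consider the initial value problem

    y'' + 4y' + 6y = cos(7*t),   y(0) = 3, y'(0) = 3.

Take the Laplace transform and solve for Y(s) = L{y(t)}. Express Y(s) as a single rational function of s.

Y(s) = (3*s^3 + 15*s^2 + 148*s + 735)/(s^4 + 4*s^3 + 55*s^2 + 196*s + 294)

Take the Laplace transform of both sides.
Using L{y''} = s^2 Y - s·y(0) - y'(0) and L{y'} = sY - y(0), with y(0) = 3, y'(0) = 3, the left side becomes (s^2 + 4*s + 6)Y - (3*s + 15).
The right side is L{cos(7*t)} = s/(s^2 + 49).
So (s^2 + 4*s + 6)Y = s/(s^2 + 49) + (3*s + 15).
Isolate Y and clear denominators.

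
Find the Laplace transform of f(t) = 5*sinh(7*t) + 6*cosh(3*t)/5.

6*s/(5*(s^2 - 9)) + 35/(s^2 - 49)

By linearity of the Laplace transform, transform each term separately.
(5)·[L{sinh(7t)} = 7/(s^2 - 49)]; (6/5)·[L{cosh(3t)} = s/(s^2 - 9)].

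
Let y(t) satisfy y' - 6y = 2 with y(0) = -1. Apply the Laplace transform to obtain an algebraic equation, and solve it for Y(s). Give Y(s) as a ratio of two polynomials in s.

Y(s) = (-s + 2)/(s^2 - 6*s)

Laplace-transform each side.
The derivative rules (L{y'} = sY - y(0) = sY - (-1)) turn the left side into (s - 6)Y - (-1).
The right side is L{2} = 2/s.
So (s - 6)Y = 2/s + (-1).
Isolate Y and clear denominators.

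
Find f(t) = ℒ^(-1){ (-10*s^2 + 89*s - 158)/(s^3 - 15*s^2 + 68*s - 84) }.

f(t) = -5*exp(7*t) - 4*exp(6*t) - exp(2*t)

Factor the denominator: s^3 - 15*s^2 + 68*s - 84 = (s - 7)*(s - 6)*(s - 2).
Partial fraction decomposition gives [-4/(s - 6)] + [-1/(s - 2)] + [-5/(s - 7)].
Invert each term: -4/(s - 6) ↔ -4e^(6t); -1/(s - 2) ↔ -e^(2t); -5/(s - 7) ↔ -5e^(7t).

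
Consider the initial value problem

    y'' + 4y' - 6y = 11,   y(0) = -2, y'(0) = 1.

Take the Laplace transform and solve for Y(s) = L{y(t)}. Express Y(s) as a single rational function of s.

Y(s) = (-2*s^2 - 7*s + 11)/(s^3 + 4*s^2 - 6*s)

Laplace-transform each side.
With L{y''} = s^2 Y - s·y(0) - y'(0) and L{y'} = sY - y(0), with y(0) = -2, y'(0) = 1: the LHS transforms to (s^2 + 4*s - 6)Y - (-2*s - 7).
The right side is L{11} = 11/s.
So (s^2 + 4*s - 6)Y = 11/s + (-2*s - 7).
Solve for Y(s) and write it as one ratio of polynomials.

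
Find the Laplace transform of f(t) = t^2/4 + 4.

The transform is linear, so treat each term independently.
L{4} = 4/s; (1/4)·[L{t^2} = 2!/s^3 = 2/s^3].

4/s + 1/(2*s^3)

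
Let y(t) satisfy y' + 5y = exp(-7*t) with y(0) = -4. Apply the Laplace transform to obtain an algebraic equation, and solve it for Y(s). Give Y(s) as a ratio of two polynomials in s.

Apply the Laplace transform to the equation.
The derivative rules (L{y'} = sY - y(0) = sY - (-4)) turn the left side into (s + 5)Y - (-4).
The right side is L{exp(-7*t)} = 1/(s + 7).
So (s + 5)Y = 1/(s + 7) + (-4).
Solve for Y(s) and write it as one ratio of polynomials.

Y(s) = (-4*s - 27)/(s^2 + 12*s + 35)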